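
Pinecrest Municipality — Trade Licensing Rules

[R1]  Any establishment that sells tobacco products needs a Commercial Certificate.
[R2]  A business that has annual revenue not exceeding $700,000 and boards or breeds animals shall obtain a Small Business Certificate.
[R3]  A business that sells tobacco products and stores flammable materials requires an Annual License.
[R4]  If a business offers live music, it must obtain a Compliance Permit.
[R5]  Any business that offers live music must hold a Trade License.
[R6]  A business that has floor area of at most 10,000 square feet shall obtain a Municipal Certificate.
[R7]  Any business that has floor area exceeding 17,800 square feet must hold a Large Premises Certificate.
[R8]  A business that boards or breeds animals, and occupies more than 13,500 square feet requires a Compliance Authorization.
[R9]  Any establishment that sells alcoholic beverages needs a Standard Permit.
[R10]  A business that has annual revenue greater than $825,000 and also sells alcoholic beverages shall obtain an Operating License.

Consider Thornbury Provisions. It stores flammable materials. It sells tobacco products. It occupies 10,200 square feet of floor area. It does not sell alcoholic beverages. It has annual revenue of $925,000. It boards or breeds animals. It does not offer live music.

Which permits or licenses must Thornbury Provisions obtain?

Annual License, Commercial Certificate

[R1] sells tobacco products → Commercial Certificate required.
[R2] revenue $925,000 > $700,000; boards or breeds animals → Small Business Certificate not required.
[R3] sells tobacco products; stores flammable materials → Annual License required.
[R4] does not offer live music → Compliance Permit not required.
[R5] does not offer live music → Trade License not required.
[R6] floor area 10,200 square feet > 10,000 square feet → Municipal Certificate not required.
[R7] floor area 10,200 square feet ≤ 17,800 square feet → Large Premises Certificate not required.
[R8] boards or breeds animals; floor area 10,200 square feet ≤ 13,500 square feet → Compliance Authorization not required.
[R9] does not sell alcoholic beverages → Standard Permit not required.
[R10] revenue $925,000 > $825,000; does not sell alcoholic beverages → Operating License not required.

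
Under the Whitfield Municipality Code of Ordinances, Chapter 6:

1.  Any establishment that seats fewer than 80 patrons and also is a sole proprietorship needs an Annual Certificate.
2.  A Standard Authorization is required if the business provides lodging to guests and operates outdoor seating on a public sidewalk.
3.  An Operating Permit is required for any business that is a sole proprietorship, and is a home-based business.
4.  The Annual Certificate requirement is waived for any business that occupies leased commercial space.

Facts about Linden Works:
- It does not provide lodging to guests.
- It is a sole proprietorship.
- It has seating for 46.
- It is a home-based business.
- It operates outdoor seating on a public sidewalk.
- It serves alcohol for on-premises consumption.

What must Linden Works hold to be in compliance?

Annual Certificate, Operating Permit

1. seating 46 < 80; is a sole proprietorship → Annual Certificate required.
2. does not provide lodging to guests; operates outdoor seating on a public sidewalk → Standard Authorization not required.
3. is a sole proprietorship; is a home-based business → Operating Permit required.
4. is a home-based business (not: occupies leased commercial space) → Annual Certificate exemption does not apply.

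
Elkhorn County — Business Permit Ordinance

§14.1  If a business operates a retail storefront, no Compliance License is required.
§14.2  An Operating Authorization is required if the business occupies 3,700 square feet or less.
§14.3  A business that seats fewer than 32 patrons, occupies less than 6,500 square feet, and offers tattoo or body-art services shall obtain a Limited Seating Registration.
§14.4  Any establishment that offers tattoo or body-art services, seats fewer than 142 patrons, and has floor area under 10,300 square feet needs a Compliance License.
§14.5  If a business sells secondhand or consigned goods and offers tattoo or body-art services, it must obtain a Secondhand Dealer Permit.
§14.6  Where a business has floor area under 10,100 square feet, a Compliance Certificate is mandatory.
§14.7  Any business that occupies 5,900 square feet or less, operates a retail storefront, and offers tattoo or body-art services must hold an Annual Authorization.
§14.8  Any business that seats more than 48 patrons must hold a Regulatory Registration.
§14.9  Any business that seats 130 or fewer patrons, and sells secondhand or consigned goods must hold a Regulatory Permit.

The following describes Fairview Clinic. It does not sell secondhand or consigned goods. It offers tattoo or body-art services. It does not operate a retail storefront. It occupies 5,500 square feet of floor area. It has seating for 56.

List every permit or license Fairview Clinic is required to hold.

§14.1 does not operate a retail storefront → Compliance License exemption does not apply.
§14.2 floor area 5,500 square feet > 3,700 square feet → Operating Authorization not required.
§14.3 seating 56 ≥ 32; floor area 5,500 square feet < 6,500 square feet; offers tattoo or body-art services → Limited Seating Registration not required.
§14.4 offers tattoo or body-art services; seating 56 < 142; floor area 5,500 square feet < 10,300 square feet → Compliance License required.
§14.5 does not sell secondhand or consigned goods; offers tattoo or body-art services → Secondhand Dealer Permit not required.
§14.6 floor area 5,500 square feet < 10,100 square feet → Compliance Certificate required.
§14.7 floor area 5,500 square feet ≤ 5,900 square feet; does not operate a retail storefront; offers tattoo or body-art services → Annual Authorization not required.
§14.8 seating 56 > 48 → Regulatory Registration required.
§14.9 seating 56 ≤ 130; does not sell secondhand or consigned goods → Regulatory Permit not required.

Compliance Certificate, Compliance License, Regulatory Registration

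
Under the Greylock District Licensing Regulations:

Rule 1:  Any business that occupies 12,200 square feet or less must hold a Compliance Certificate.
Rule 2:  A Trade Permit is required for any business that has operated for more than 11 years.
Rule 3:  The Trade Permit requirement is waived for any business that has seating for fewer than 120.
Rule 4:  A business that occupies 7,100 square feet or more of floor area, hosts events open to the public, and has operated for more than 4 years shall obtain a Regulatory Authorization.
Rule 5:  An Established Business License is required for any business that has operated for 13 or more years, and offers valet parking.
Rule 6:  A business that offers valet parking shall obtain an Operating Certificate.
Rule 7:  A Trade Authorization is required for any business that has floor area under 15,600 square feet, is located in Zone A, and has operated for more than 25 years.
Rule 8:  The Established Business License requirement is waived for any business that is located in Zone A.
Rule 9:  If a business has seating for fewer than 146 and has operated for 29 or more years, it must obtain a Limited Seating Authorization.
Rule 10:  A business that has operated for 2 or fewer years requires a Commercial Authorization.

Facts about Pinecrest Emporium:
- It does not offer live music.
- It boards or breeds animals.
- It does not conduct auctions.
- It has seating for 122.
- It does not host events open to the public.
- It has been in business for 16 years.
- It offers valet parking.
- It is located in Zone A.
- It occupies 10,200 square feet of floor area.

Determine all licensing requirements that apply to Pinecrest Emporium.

Rule 1: floor area 10,200 square feet ≤ 12,200 square feet → Compliance Certificate required.
Rule 2: years in business 16 > 11 → Trade Permit required.
Rule 3: seating 122 ≥ 120 → Trade Permit exemption does not apply.
Rule 4: floor area 10,200 square feet ≥ 7,100 square feet; does not host events open to the public; years in business 16 > 4 → Regulatory Authorization not required.
Rule 5: years in business 16 ≥ 13; offers valet parking → Established Business License required.
Rule 6: offers valet parking → Operating Certificate required.
Rule 7: floor area 10,200 square feet < 15,600 square feet; is located in Zone A; years in business 16 ≤ 25 → Trade Authorization not required.
Rule 8: is located in Zone A → exempt from Established Business License.
Rule 9: seating 122 < 146; years in business 16 < 29 → Limited Seating Authorization not required.
Rule 10: years in business 16 > 2 → Commercial Authorization not required.

Compliance Certificate, Operating Certificate, Trade Permit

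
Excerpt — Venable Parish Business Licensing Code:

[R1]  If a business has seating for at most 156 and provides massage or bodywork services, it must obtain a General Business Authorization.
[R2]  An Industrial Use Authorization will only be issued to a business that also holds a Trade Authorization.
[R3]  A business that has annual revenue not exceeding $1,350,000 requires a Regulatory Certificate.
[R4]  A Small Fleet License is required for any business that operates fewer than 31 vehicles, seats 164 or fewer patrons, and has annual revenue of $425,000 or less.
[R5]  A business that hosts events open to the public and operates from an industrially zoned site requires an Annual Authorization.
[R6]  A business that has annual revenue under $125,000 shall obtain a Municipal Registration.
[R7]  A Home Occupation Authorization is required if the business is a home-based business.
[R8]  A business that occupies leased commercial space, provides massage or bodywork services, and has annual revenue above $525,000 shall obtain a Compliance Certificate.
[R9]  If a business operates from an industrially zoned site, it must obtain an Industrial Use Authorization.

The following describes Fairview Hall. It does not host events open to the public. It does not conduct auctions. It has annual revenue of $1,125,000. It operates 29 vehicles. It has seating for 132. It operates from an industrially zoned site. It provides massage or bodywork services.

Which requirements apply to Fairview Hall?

General Business Authorization, Industrial Use Authorization, Regulatory Certificate, Trade Authorization

[R1] seating 132 ≤ 156; provides massage or bodywork services → General Business Authorization required.
[R2] Industrial Use Authorization is required → Trade Authorization also required.
[R3] revenue $1,125,000 ≤ $1,350,000 → Regulatory Certificate required.
[R4] vehicles 29 < 31; seating 132 ≤ 164; revenue $1,125,000 > $425,000 → Small Fleet License not required.
[R5] does not host events open to the public; operates from an industrially zoned site → Annual Authorization not required.
[R6] revenue $1,125,000 ≥ $125,000 → Municipal Registration not required.
[R7] operates from an industrially zoned site (not: is a home-based business) → Home Occupation Authorization not required.
[R8] operates from an industrially zoned site (not: occupies leased commercial space); provides massage or bodywork services; revenue $1,125,000 > $525,000 → Compliance Certificate not required.
[R9] operates from an industrially zoned site → Industrial Use Authorization required.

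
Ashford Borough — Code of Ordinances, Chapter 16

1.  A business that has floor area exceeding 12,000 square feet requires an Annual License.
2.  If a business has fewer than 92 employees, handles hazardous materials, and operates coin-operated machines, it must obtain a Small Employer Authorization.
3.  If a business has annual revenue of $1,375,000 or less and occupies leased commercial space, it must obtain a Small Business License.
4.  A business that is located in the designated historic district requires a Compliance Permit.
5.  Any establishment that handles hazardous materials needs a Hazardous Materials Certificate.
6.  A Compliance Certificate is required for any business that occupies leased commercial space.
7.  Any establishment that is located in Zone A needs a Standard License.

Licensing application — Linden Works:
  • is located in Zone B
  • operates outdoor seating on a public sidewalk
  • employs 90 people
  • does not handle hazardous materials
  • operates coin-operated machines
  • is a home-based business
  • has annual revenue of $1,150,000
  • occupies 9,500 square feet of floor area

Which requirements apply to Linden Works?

None

1. floor area 9,500 square feet ≤ 12,000 square feet → Annual License not required.
2. employees 90 < 92; does not handle hazardous materials; operates coin-operated machines → Small Employer Authorization not required.
3. revenue $1,150,000 ≤ $1,375,000; is a home-based business (not: occupies leased commercial space) → Small Business License not required.
4. is located in Zone B (not: is located in the designated historic district) → Compliance Permit not required.
5. does not handle hazardous materials → Hazardous Materials Certificate not required.
6. is a home-based business (not: occupies leased commercial space) → Compliance Certificate not required.
7. is located in Zone B (not: is located in Zone A) → Standard License not required.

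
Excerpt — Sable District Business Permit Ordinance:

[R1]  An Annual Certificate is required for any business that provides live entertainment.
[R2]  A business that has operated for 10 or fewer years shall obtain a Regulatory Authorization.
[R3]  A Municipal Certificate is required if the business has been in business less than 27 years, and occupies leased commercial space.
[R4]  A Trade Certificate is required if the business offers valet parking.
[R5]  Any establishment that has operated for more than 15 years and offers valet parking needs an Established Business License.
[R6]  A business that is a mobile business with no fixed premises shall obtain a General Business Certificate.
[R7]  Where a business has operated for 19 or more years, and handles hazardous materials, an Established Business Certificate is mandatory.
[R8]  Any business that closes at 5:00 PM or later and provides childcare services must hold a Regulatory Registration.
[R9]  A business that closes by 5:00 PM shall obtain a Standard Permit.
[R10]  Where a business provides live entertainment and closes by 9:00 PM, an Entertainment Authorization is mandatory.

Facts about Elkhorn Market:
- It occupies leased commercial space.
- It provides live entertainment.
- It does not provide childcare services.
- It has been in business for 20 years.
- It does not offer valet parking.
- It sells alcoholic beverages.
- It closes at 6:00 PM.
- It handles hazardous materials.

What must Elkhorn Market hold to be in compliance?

[R1] provides live entertainment → Annual Certificate required.
[R2] years in business 20 > 10 → Regulatory Authorization not required.
[R3] years in business 20 < 27; occupies leased commercial space → Municipal Certificate required.
[R4] does not offer valet parking → Trade Certificate not required.
[R5] years in business 20 > 15; does not offer valet parking → Established Business License not required.
[R6] occupies leased commercial space (not: is a mobile business with no fixed premises) → General Business Certificate not required.
[R7] years in business 20 ≥ 19; handles hazardous materials → Established Business Certificate required.
[R8] closes 6:00 PM, after 5:00 PM; does not provide childcare services → Regulatory Registration not required.
[R9] closes 6:00 PM, after 5:00 PM → Standard Permit not required.
[R10] provides live entertainment; closes 6:00 PM, at/before 9:00 PM → Entertainment Authorization required.

Annual Certificate, Entertainment Authorization, Established Business Certificate, Municipal Certificate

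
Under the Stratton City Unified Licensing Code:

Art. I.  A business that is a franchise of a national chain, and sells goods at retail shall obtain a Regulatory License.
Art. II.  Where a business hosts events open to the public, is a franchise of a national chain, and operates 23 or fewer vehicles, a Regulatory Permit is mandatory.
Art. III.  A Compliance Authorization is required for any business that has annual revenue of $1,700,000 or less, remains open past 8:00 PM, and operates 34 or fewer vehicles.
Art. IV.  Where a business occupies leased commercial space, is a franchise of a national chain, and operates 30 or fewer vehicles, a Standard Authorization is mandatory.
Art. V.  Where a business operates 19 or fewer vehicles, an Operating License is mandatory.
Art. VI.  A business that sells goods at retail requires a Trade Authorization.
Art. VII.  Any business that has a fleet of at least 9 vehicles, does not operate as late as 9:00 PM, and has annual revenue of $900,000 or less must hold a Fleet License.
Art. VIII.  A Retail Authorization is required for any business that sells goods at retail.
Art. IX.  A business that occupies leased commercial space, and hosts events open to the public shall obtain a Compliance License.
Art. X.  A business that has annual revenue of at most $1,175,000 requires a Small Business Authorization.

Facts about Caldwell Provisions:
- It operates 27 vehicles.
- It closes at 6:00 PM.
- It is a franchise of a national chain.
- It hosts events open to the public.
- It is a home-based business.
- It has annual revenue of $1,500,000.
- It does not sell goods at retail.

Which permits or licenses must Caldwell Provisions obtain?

None

Art. I. is a franchise of a national chain; does not sell goods at retail → Regulatory License not required.
Art. II. hosts events open to the public; is a franchise of a national chain; vehicles 27 > 23 → Regulatory Permit not required.
Art. III. revenue $1,500,000 ≤ $1,700,000; closes 6:00 PM, at/before 8:00 PM; vehicles 27 ≤ 34 → Compliance Authorization not required.
Art. IV. is a home-based business (not: occupies leased commercial space); is a franchise of a national chain; vehicles 27 ≤ 30 → Standard Authorization not required.
Art. V. vehicles 27 > 19 → Operating License not required.
Art. VI. does not sell goods at retail → Trade Authorization not required.
Art. VII. vehicles 27 ≥ 9; closes 6:00 PM, at/before 9:00 PM; revenue $1,500,000 > $900,000 → Fleet License not required.
Art. VIII. does not sell goods at retail → Retail Authorization not required.
Art. IX. is a home-based business (not: occupies leased commercial space); hosts events open to the public → Compliance License not required.
Art. X. revenue $1,500,000 > $1,175,000 → Small Business Authorization not required.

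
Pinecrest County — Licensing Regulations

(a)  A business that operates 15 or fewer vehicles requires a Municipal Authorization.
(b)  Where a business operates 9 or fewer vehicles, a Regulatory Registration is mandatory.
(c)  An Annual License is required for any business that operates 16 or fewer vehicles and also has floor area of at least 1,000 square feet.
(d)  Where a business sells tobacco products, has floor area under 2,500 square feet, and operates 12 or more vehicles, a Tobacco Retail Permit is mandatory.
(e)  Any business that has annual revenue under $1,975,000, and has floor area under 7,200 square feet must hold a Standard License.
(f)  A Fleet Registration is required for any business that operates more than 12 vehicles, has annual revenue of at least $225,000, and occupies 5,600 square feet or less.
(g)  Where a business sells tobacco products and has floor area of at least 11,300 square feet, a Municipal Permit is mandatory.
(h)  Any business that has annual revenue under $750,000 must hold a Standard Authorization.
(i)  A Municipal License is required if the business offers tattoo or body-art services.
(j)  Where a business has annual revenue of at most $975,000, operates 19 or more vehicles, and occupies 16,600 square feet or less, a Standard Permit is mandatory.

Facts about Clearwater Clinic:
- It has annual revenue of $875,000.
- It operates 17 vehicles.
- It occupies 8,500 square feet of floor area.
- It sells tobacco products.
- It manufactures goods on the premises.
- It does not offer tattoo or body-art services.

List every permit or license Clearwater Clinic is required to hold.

(a) vehicles 17 > 15 → Municipal Authorization not required.
(b) vehicles 17 > 9 → Regulatory Registration not required.
(c) vehicles 17 > 16; floor area 8,500 square feet ≥ 1,000 square feet → Annual License not required.
(d) sells tobacco products; floor area 8,500 square feet ≥ 2,500 square feet; vehicles 17 ≥ 12 → Tobacco Retail Permit not required.
(e) revenue $875,000 < $1,975,000; floor area 8,500 square feet ≥ 7,200 square feet → Standard License not required.
(f) vehicles 17 > 12; revenue $875,000 ≥ $225,000; floor area 8,500 square feet > 5,600 square feet → Fleet Registration not required.
(g) sells tobacco products; floor area 8,500 square feet < 11,300 square feet → Municipal Permit not required.
(h) revenue $875,000 ≥ $750,000 → Standard Authorization not required.
(i) does not offer tattoo or body-art services → Municipal License not required.
(j) revenue $875,000 ≤ $975,000; vehicles 17 < 19; floor area 8,500 square feet ≤ 16,600 square feet → Standard Permit not required.

None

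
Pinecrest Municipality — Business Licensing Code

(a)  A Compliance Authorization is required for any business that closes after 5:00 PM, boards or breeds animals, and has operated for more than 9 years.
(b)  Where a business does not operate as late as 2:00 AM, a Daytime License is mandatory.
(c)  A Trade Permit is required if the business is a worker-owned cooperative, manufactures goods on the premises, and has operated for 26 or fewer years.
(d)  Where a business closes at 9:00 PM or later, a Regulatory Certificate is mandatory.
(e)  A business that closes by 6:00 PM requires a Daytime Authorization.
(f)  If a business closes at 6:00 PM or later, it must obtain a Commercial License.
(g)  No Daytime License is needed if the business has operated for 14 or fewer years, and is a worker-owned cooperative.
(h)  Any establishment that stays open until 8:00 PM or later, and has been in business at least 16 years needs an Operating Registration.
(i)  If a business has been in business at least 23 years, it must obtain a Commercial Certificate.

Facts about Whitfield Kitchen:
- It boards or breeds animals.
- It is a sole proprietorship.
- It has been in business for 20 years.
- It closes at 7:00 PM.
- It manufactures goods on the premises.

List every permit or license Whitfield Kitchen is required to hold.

(a) closes 7:00 PM, after 5:00 PM; boards or breeds animals; years in business 20 > 9 → Compliance Authorization required.
(b) closes 7:00 PM, at/before 2:00 AM → Daytime License required.
(c) is a sole proprietorship (not: is a worker-owned cooperative); manufactures goods on the premises; years in business 20 ≤ 26 → Trade Permit not required.
(d) closes 7:00 PM, at/before 9:00 PM → Regulatory Certificate not required.
(e) closes 7:00 PM, after 6:00 PM → Daytime Authorization not required.
(f) closes 7:00 PM, after 6:00 PM → Commercial License required.
(g) years in business 20 > 14; is a sole proprietorship (not: is a worker-owned cooperative) → Daytime License exemption does not apply.
(h) closes 7:00 PM, at/before 8:00 PM; years in business 20 ≥ 16 → Operating Registration not required.
(i) years in business 20 < 23 → Commercial Certificate not required.

Commercial License, Compliance Authorization, Daytime License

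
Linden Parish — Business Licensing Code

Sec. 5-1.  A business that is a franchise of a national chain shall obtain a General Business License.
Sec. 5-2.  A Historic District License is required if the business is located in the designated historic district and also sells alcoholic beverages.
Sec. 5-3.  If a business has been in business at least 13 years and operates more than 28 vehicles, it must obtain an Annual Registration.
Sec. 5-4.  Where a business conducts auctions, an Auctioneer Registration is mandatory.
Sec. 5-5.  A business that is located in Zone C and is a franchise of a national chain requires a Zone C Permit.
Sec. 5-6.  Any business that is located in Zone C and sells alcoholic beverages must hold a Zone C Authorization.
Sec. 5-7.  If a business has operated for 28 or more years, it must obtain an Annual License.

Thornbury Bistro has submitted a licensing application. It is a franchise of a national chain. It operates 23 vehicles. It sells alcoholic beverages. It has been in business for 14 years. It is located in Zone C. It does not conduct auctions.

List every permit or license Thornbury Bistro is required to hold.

General Business License, Zone C Authorization, Zone C Permit

Sec. 5-1. is a franchise of a national chain → General Business License required.
Sec. 5-2. is located in Zone C (not: is located in the designated historic district); sells alcoholic beverages → Historic District License not required.
Sec. 5-3. years in business 14 ≥ 13; vehicles 23 ≤ 28 → Annual Registration not required.
Sec. 5-4. does not conduct auctions → Auctioneer Registration not required.
Sec. 5-5. is located in Zone C; is a franchise of a national chain → Zone C Permit required.
Sec. 5-6. is located in Zone C; sells alcoholic beverages → Zone C Authorization required.
Sec. 5-7. years in business 14 < 28 → Annual License not required.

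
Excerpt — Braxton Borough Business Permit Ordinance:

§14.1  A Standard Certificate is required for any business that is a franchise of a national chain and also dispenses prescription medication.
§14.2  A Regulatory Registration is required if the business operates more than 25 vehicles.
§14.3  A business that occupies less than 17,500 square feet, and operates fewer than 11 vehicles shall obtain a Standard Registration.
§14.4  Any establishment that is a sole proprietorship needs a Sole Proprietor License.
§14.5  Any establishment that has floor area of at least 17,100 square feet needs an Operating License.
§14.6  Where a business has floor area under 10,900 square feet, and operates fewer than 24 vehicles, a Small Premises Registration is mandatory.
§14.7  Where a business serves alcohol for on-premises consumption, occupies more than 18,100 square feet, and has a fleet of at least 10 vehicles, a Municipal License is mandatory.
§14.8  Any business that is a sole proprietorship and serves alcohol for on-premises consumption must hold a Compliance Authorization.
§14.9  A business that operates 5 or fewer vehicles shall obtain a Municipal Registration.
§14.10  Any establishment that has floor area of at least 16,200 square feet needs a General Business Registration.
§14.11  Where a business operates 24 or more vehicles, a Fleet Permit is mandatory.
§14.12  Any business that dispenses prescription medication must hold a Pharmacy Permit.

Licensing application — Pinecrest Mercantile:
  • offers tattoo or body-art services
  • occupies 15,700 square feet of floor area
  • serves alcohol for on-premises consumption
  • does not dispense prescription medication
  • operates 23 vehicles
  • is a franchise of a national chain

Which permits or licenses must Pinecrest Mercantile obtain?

None

§14.1 is a franchise of a national chain; does not dispense prescription medication → Standard Certificate not required.
§14.2 vehicles 23 ≤ 25 → Regulatory Registration not required.
§14.3 floor area 15,700 square feet < 17,500 square feet; vehicles 23 ≥ 11 → Standard Registration not required.
§14.4 is a franchise of a national chain (not: is a sole proprietorship) → Sole Proprietor License not required.
§14.5 floor area 15,700 square feet < 17,100 square feet → Operating License not required.
§14.6 floor area 15,700 square feet ≥ 10,900 square feet; vehicles 23 < 24 → Small Premises Registration not required.
§14.7 serves alcohol for on-premises consumption; floor area 15,700 square feet ≤ 18,100 square feet; vehicles 23 ≥ 10 → Municipal License not required.
§14.8 is a franchise of a national chain (not: is a sole proprietorship); serves alcohol for on-premises consumption → Compliance Authorization not required.
§14.9 vehicles 23 > 5 → Municipal Registration not required.
§14.10 floor area 15,700 square feet < 16,200 square feet → General Business Registration not required.
§14.11 vehicles 23 < 24 → Fleet Permit not required.
§14.12 does not dispense prescription medication → Pharmacy Permit not required.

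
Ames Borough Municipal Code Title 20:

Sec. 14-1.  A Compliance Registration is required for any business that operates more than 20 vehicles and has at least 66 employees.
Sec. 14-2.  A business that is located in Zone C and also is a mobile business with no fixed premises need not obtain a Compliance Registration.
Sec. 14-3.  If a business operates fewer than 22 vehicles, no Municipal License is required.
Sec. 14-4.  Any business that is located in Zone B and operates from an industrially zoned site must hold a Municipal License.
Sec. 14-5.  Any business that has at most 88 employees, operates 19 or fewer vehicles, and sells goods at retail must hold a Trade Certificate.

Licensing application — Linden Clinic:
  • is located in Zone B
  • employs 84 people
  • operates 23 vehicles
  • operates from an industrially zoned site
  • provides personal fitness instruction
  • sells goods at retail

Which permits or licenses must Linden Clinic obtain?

Sec. 14-1. vehicles 23 > 20; employees 84 ≥ 66 → Compliance Registration required.
Sec. 14-2. is located in Zone B (not: is located in Zone C); operates from an industrially zoned site (not: is a mobile business with no fixed premises) → Compliance Registration exemption does not apply.
Sec. 14-3. vehicles 23 ≥ 22 → Municipal License exemption does not apply.
Sec. 14-4. is located in Zone B; operates from an industrially zoned site → Municipal License required.
Sec. 14-5. employees 84 ≤ 88; vehicles 23 > 19; sells goods at retail → Trade Certificate not required.

Compliance Registration, Municipal License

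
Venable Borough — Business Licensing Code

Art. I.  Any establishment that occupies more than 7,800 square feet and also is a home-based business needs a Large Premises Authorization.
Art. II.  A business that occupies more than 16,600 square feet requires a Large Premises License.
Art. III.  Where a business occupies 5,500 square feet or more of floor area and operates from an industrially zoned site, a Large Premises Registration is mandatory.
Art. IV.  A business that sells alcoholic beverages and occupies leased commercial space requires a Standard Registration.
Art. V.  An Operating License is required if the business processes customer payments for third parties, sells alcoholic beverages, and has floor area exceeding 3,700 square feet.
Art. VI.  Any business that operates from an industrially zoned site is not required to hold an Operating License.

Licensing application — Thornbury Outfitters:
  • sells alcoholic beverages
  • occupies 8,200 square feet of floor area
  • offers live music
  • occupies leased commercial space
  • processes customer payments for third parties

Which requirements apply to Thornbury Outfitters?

Operating License, Standard Registration

Art. I. floor area 8,200 square feet > 7,800 square feet; occupies leased commercial space (not: is a home-based business) → Large Premises Authorization not required.
Art. II. floor area 8,200 square feet ≤ 16,600 square feet → Large Premises License not required.
Art. III. floor area 8,200 square feet ≥ 5,500 square feet; occupies leased commercial space (not: operates from an industrially zoned site) → Large Premises Registration not required.
Art. IV. sells alcoholic beverages; occupies leased commercial space → Standard Registration required.
Art. V. processes customer payments for third parties; sells alcoholic beverages; floor area 8,200 square feet > 3,700 square feet → Operating License required.
Art. VI. occupies leased commercial space (not: operates from an industrially zoned site) → Operating License exemption does not apply.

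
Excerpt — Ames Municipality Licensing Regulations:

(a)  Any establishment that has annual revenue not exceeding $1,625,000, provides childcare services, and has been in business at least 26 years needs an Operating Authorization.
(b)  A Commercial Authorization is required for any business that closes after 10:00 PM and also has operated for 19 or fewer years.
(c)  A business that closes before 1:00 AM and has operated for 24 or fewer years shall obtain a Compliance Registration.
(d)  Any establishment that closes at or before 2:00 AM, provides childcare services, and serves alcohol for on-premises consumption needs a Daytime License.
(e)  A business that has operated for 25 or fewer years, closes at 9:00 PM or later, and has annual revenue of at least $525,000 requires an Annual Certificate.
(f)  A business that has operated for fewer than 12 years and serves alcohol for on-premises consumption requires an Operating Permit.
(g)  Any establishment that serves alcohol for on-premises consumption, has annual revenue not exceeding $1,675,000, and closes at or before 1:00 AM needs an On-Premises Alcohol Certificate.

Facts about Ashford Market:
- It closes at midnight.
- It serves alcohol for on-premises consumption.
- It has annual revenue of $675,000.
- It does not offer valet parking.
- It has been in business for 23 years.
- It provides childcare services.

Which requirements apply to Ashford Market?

(a) revenue $675,000 ≤ $1,625,000; provides childcare services; years in business 23 < 26 → Operating Authorization not required.
(b) closes midnight, after 10:00 PM; years in business 23 > 19 → Commercial Authorization not required.
(c) closes midnight, at/before 1:00 AM; years in business 23 ≤ 24 → Compliance Registration required.
(d) closes midnight, at/before 2:00 AM; provides childcare services; serves alcohol for on-premises consumption → Daytime License required.
(e) years in business 23 ≤ 25; closes midnight, after 9:00 PM; revenue $675,000 ≥ $525,000 → Annual Certificate required.
(f) years in business 23 ≥ 12; serves alcohol for on-premises consumption → Operating Permit not required.
(g) serves alcohol for on-premises consumption; revenue $675,000 ≤ $1,675,000; closes midnight, at/before 1:00 AM → On-Premises Alcohol Certificate required.

Annual Certificate, Compliance Registration, Daytime License, On-Premises Alcohol Certificate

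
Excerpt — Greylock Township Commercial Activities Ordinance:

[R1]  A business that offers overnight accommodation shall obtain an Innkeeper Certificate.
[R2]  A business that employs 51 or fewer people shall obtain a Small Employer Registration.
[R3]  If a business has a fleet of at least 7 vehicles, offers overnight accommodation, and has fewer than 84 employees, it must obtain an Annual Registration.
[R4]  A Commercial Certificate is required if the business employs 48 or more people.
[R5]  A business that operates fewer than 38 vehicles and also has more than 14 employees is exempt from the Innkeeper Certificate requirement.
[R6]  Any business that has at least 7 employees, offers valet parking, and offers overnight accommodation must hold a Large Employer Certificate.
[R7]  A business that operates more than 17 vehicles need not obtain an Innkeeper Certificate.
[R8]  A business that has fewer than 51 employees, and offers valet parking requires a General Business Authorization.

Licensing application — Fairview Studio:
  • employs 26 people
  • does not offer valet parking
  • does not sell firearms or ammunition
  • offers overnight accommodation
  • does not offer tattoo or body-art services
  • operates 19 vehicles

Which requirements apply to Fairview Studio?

[R1] offers overnight accommodation → Innkeeper Certificate required.
[R2] employees 26 ≤ 51 → Small Employer Registration required.
[R3] vehicles 19 ≥ 7; offers overnight accommodation; employees 26 < 84 → Annual Registration required.
[R4] employees 26 < 48 → Commercial Certificate not required.
[R5] vehicles 19 < 38; employees 26 > 14 → exempt from Innkeeper Certificate.
[R6] employees 26 ≥ 7; does not offer valet parking; offers overnight accommodation → Large Employer Certificate not required.
[R7] vehicles 19 > 17 → exempt from Innkeeper Certificate.
[R8] employees 26 < 51; does not offer valet parking → General Business Authorization not required.

Annual Registration, Small Employer Registration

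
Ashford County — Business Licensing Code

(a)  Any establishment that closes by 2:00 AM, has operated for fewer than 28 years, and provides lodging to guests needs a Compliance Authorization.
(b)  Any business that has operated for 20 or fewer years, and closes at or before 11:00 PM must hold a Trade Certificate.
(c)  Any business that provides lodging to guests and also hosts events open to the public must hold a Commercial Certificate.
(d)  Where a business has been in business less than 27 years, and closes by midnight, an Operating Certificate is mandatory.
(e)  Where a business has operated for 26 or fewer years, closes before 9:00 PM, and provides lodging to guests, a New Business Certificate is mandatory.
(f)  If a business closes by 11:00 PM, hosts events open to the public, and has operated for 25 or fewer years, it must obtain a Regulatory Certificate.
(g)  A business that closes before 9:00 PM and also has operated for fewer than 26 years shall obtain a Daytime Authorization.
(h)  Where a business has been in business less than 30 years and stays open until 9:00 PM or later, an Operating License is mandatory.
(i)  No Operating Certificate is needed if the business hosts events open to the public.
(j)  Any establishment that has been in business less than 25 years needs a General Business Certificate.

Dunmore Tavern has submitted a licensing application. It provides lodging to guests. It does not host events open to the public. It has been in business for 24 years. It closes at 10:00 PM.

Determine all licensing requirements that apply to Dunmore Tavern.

(a) closes 10:00 PM, at/before 2:00 AM; years in business 24 < 28; provides lodging to guests → Compliance Authorization required.
(b) years in business 24 > 20; closes 10:00 PM, at/before 11:00 PM → Trade Certificate not required.
(c) provides lodging to guests; does not host events open to the public → Commercial Certificate not required.
(d) years in business 24 < 27; closes 10:00 PM, at/before midnight → Operating Certificate required.
(e) years in business 24 ≤ 26; closes 10:00 PM, after 9:00 PM; provides lodging to guests → New Business Certificate not required.
(f) closes 10:00 PM, at/before 11:00 PM; does not host events open to the public; years in business 24 ≤ 25 → Regulatory Certificate not required.
(g) closes 10:00 PM, after 9:00 PM; years in business 24 < 26 → Daytime Authorization not required.
(h) years in business 24 < 30; closes 10:00 PM, after 9:00 PM → Operating License required.
(i) does not host events open to the public → Operating Certificate exemption does not apply.
(j) years in business 24 < 25 → General Business Certificate required.

Compliance Authorization, General Business Certificate, Operating Certificate, Operating License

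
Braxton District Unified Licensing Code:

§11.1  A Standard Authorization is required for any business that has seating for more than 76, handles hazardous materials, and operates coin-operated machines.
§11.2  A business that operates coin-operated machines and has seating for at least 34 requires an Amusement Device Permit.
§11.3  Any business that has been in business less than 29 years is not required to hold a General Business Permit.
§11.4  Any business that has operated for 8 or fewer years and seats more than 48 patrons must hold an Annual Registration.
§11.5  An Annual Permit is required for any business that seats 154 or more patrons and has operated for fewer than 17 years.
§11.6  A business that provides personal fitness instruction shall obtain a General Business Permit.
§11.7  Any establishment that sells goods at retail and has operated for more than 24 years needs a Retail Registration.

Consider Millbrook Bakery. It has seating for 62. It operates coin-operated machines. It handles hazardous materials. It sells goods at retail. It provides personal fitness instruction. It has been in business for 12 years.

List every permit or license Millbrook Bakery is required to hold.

Amusement Device Permit

§11.1 seating 62 ≤ 76; handles hazardous materials; operates coin-operated machines → Standard Authorization not required.
§11.2 operates coin-operated machines; seating 62 ≥ 34 → Amusement Device Permit required.
§11.3 years in business 12 < 29 → exempt from General Business Permit.
§11.4 years in business 12 > 8; seating 62 > 48 → Annual Registration not required.
§11.5 seating 62 < 154; years in business 12 < 17 → Annual Permit not required.
§11.6 provides personal fitness instruction → General Business Permit required.
§11.7 sells goods at retail; years in business 12 ≤ 24 → Retail Registration not required.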